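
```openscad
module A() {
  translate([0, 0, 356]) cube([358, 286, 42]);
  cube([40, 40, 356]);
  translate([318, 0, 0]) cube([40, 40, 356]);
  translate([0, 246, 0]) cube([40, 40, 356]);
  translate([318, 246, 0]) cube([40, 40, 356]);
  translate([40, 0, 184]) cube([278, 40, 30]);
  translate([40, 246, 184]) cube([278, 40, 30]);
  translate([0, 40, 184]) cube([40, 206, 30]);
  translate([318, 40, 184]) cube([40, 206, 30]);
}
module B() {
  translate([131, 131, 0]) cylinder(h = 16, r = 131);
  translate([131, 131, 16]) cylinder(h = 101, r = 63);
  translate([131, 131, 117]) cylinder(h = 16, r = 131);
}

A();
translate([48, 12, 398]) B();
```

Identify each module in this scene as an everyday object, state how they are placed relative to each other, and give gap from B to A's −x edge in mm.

A is a stool. B is a spool. The spool is on top of the stool, centred. The gap from the spool to the stool's −x edge is 48 mm.

The spool's min-x is at 48; the stool's min-x is 0; gap = 48 mm.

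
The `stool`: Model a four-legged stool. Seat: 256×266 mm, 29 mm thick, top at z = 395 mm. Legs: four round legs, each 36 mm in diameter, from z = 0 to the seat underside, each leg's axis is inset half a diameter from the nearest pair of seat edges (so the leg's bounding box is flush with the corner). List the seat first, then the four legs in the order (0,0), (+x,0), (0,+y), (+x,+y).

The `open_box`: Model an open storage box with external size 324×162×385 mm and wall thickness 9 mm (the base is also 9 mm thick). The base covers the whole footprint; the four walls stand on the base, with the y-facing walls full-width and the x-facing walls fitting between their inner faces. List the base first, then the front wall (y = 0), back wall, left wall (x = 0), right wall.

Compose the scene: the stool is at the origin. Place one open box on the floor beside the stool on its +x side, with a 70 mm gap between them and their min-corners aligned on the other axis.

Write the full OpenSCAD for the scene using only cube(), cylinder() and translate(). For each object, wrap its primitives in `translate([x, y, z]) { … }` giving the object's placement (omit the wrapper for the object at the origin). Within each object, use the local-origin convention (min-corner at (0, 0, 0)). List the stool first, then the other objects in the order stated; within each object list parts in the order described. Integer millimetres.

translate([0, 0, 366]) cube([256, 266, 29]);
translate([18, 18, 0]) cylinder(h = 366, r = 18);
translate([238, 18, 0]) cylinder(h = 366, r = 18);
translate([18, 248, 0]) cylinder(h = 366, r = 18);
translate([238, 248, 0]) cylinder(h = 366, r = 18);
translate([326, 0, 0]) {
  cube([324, 162, 9]);
  translate([0, 0, 9]) cube([324, 9, 376]);
  translate([0, 153, 9]) cube([324, 9, 376]);
  translate([0, 9, 9]) cube([9, 144, 376]);
  translate([315, 9, 9]) cube([9, 144, 376]);
}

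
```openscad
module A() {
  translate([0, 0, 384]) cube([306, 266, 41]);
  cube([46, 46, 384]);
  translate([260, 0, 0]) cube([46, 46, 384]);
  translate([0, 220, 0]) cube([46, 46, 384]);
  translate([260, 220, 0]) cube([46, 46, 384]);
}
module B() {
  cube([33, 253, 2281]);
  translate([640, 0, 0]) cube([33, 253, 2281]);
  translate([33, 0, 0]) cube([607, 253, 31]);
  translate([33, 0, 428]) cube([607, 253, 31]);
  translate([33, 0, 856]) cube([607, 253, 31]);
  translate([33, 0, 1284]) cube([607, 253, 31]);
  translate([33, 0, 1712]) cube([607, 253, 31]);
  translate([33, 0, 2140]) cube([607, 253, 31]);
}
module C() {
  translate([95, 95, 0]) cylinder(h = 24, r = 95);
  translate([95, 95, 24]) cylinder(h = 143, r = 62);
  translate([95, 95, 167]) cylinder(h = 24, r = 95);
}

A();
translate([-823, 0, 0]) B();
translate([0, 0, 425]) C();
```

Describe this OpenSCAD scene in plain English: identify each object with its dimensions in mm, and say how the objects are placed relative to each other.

A is a four-legged stool. The seat is a 306×266×41 mm slab whose top surface is at z = 425 mm; four square legs, each 46×46 mm in cross-section, run from the floor (z = 0) to the underside of the seat, each flush with a corner of the seat.

B is an open bookshelf. Two side panels, each 33 mm thick, 253 mm deep and 2281 mm tall, stand 673 mm apart (outside-to-outside). Between them sit 6 shelves, each 31 mm thick and 253 mm deep, spanning the full gap between the sides. The bottom shelf rests on the floor (its underside at z = 0) and the clear gap between one shelf's top and the next shelf's underside is 397 mm.

C is a spool: two coaxial disc flanges of radius 95 mm and thickness 24 mm, joined by a core cylinder of radius 62 mm and height 143 mm. The lower flange rests on z = 0 and the three cylinders share a vertical axis.

The bookshelf is on the floor beside the stool on its −x side. The spool is on top of the stool.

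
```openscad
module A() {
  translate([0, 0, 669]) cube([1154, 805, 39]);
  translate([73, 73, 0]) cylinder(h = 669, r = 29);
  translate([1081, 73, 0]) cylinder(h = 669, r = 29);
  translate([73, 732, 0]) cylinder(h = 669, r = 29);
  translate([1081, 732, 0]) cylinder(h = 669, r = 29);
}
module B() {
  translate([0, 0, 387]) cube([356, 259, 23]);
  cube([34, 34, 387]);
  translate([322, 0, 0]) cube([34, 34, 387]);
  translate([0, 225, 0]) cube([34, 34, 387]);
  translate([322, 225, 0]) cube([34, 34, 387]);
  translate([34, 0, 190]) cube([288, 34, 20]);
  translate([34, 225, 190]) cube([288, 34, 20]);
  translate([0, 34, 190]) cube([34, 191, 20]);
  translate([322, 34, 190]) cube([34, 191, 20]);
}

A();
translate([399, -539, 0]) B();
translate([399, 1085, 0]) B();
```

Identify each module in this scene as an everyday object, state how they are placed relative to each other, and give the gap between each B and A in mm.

A is a table. B is a stool. Two stools sit around the table at the −y, +y sides. The gap between each stool and the table is 280 mm.

Each stool's nearest face is 280 mm from the table's bounding box.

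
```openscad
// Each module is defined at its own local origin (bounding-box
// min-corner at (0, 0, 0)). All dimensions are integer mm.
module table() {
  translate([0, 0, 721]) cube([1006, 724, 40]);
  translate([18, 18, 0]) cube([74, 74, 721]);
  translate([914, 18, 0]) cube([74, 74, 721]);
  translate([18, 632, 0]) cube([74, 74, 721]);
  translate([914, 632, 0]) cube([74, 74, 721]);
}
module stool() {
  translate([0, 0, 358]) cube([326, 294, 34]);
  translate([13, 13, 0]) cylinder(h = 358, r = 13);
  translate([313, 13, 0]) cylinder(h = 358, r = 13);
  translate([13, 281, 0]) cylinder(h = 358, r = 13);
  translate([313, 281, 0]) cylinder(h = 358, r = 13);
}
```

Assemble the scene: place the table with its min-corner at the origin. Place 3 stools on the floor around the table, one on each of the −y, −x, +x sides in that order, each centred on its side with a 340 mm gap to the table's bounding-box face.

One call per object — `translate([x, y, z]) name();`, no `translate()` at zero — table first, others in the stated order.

table();
translate([340, -634, 0]) stool();
translate([-666, 215, 0]) stool();
translate([1346, 215, 0]) stool();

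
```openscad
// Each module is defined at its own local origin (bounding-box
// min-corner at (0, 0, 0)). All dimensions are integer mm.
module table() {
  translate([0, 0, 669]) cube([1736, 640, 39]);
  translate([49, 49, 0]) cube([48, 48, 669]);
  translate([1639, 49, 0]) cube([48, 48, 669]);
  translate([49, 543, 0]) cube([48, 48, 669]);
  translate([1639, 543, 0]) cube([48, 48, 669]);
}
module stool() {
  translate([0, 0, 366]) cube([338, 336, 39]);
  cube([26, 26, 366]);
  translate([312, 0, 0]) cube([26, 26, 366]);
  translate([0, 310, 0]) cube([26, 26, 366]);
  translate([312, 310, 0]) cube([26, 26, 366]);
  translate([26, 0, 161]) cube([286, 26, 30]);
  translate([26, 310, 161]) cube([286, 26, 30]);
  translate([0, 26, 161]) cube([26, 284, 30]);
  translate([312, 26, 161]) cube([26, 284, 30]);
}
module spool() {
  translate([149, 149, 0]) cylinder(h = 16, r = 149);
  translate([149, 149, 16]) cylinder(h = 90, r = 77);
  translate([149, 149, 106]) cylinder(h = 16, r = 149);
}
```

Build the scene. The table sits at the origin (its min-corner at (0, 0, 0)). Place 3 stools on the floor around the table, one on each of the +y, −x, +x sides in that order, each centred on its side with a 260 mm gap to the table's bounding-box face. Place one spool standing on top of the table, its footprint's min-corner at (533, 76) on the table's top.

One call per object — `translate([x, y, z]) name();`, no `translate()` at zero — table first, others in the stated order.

table();
translate([699, 900, 0]) stool();
translate([-598, 152, 0]) stool();
translate([1996, 152, 0]) stool();
translate([533, 76, 708]) spool();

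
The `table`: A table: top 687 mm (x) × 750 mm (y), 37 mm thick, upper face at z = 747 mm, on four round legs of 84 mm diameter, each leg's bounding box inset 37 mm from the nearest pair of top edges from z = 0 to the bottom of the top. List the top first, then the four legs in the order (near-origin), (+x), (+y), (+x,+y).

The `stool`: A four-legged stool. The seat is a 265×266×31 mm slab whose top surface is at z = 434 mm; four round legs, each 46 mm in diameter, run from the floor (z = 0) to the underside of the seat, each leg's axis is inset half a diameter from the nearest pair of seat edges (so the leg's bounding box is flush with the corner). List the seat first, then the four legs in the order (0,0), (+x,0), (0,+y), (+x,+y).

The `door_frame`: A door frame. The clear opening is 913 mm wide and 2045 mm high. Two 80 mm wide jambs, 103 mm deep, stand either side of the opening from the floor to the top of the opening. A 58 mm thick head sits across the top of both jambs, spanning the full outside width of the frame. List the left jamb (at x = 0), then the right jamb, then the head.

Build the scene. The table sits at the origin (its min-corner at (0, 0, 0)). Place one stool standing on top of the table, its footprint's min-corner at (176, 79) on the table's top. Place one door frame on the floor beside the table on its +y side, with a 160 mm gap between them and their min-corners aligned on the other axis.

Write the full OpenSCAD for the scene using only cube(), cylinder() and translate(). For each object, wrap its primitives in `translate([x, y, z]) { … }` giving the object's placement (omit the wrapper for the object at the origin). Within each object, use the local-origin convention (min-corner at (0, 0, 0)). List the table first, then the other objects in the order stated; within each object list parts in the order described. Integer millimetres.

translate([0, 0, 710]) cube([687, 750, 37]);
translate([79, 79, 0]) cylinder(h = 710, r = 42);
translate([608, 79, 0]) cylinder(h = 710, r = 42);
translate([79, 671, 0]) cylinder(h = 710, r = 42);
translate([608, 671, 0]) cylinder(h = 710, r = 42);
translate([176, 79, 747]) {
  translate([0, 0, 403]) cube([265, 266, 31]);
  translate([23, 23, 0]) cylinder(h = 403, r = 23);
  translate([242, 23, 0]) cylinder(h = 403, r = 23);
  translate([23, 243, 0]) cylinder(h = 403, r = 23);
  translate([242, 243, 0]) cylinder(h = 403, r = 23);
}
translate([0, 910, 0]) {
  cube([80, 103, 2045]);
  translate([993, 0, 0]) cube([80, 103, 2045]);
  translate([0, 0, 2045]) cube([1073, 103, 58]);
}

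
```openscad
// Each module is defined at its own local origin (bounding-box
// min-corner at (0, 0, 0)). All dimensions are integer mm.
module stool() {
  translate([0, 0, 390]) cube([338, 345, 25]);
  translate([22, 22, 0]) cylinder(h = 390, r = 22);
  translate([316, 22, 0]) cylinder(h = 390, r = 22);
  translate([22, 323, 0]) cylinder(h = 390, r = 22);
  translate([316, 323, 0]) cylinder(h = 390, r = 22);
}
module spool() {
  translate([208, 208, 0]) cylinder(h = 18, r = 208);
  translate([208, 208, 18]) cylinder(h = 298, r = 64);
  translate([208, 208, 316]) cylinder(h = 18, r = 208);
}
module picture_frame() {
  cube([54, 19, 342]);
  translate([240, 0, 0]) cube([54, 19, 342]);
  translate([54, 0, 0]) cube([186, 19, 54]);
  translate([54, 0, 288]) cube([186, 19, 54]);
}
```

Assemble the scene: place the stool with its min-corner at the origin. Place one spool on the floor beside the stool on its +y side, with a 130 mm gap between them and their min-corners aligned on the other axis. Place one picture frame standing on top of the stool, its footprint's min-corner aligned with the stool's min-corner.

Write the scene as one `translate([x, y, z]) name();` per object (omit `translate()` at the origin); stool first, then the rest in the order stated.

stool();
translate([0, 475, 0]) spool();
translate([0, 0, 415]) picture_frame();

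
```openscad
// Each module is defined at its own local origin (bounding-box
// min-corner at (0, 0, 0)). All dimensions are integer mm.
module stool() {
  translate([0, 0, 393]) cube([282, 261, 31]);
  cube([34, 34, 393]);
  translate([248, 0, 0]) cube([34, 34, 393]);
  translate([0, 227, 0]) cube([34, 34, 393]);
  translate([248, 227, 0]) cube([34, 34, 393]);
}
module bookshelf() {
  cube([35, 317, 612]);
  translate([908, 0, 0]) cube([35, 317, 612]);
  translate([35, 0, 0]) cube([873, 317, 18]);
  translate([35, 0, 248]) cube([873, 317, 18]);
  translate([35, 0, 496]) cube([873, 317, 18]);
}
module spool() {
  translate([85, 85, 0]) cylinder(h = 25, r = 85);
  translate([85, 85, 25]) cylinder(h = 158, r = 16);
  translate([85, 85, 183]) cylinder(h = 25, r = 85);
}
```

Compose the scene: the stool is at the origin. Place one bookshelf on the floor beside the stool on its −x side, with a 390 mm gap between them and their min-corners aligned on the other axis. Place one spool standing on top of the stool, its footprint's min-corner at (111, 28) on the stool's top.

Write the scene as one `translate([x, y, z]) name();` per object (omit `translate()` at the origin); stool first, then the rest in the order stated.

stool();
translate([-1333, 0, 0]) bookshelf();
translate([111, 28, 424]) spool();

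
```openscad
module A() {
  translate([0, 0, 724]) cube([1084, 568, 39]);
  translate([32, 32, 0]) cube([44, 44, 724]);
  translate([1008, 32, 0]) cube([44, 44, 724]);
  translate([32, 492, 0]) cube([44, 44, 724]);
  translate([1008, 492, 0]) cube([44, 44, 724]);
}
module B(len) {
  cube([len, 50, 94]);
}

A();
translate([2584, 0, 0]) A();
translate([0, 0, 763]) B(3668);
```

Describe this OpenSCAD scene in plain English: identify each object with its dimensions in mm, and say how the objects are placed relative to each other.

A is a table with a 1084×568 mm rectangular top, 39 mm thick, top surface at z = 763 mm, supported by four 44×44 mm square legs, each inset 32 mm from the nearest pair of top edges, running from the floor.

B is a rectangular beam 3668 mm long (x), 50 mm deep (y), 94 mm thick (z).

The beam spans the tops of two tables placed 1500 mm apart, resting at z = 763 mm.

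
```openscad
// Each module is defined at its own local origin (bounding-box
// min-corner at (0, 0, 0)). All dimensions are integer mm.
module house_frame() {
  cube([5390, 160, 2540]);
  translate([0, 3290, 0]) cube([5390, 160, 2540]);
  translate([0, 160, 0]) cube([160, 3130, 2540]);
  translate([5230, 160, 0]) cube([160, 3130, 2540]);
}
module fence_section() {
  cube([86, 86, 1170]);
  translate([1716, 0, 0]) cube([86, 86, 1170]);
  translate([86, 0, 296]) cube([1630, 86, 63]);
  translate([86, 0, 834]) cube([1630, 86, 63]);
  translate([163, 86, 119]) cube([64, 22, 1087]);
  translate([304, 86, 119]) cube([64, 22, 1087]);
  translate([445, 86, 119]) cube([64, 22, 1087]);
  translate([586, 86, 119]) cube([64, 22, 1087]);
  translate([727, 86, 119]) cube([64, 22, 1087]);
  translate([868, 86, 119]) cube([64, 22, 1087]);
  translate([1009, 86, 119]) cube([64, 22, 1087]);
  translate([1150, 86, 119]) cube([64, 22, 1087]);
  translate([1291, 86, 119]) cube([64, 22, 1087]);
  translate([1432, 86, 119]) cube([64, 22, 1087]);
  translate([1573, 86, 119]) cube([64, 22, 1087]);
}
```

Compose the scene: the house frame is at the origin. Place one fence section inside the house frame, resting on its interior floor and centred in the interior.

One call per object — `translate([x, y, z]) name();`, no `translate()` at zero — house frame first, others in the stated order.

house_frame();
translate([1794, 1671, 0]) fence_section();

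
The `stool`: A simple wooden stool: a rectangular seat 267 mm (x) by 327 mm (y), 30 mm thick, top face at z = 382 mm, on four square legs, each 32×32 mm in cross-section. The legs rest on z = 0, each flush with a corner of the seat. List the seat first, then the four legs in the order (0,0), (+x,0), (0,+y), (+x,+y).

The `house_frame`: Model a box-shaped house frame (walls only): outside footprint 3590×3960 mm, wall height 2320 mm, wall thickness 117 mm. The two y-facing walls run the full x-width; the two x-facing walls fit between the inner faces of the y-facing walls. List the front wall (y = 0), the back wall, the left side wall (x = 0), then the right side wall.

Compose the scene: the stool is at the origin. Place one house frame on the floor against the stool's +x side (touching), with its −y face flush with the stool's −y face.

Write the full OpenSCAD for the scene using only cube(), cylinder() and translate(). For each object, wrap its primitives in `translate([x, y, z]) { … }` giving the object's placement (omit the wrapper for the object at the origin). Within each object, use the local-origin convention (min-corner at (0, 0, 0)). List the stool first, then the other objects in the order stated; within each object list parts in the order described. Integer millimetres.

translate([0, 0, 352]) cube([267, 327, 30]);
cube([32, 32, 352]);
translate([235, 0, 0]) cube([32, 32, 352]);
translate([0, 295, 0]) cube([32, 32, 352]);
translate([235, 295, 0]) cube([32, 32, 352]);
translate([267, 0, 0]) {
  cube([3590, 117, 2320]);
  translate([0, 3843, 0]) cube([3590, 117, 2320]);
  translate([0, 117, 0]) cube([117, 3726, 2320]);
  translate([3473, 117, 0]) cube([117, 3726, 2320]);
}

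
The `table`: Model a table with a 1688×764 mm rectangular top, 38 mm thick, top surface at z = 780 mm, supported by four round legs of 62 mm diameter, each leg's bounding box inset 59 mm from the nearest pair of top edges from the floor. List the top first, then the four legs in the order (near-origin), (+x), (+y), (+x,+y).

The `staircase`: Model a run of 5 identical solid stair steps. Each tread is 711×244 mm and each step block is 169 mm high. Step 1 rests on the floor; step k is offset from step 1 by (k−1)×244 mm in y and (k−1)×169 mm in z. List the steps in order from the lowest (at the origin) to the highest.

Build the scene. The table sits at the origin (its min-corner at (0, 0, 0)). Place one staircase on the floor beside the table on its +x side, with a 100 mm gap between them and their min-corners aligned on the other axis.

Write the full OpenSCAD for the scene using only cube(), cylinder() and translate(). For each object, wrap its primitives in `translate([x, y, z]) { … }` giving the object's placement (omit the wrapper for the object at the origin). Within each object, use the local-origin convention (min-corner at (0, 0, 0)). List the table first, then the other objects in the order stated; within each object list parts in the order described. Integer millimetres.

translate([0, 0, 742]) cube([1688, 764, 38]);
translate([90, 90, 0]) cylinder(h = 742, r = 31);
translate([1598, 90, 0]) cylinder(h = 742, r = 31);
translate([90, 674, 0]) cylinder(h = 742, r = 31);
translate([1598, 674, 0]) cylinder(h = 742, r = 31);
translate([1788, 0, 0]) {
  cube([711, 244, 169]);
  translate([0, 244, 169]) cube([711, 244, 169]);
  translate([0, 488, 338]) cube([711, 244, 169]);
  translate([0, 732, 507]) cube([711, 244, 169]);
  translate([0, 976, 676]) cube([711, 244, 169]);
}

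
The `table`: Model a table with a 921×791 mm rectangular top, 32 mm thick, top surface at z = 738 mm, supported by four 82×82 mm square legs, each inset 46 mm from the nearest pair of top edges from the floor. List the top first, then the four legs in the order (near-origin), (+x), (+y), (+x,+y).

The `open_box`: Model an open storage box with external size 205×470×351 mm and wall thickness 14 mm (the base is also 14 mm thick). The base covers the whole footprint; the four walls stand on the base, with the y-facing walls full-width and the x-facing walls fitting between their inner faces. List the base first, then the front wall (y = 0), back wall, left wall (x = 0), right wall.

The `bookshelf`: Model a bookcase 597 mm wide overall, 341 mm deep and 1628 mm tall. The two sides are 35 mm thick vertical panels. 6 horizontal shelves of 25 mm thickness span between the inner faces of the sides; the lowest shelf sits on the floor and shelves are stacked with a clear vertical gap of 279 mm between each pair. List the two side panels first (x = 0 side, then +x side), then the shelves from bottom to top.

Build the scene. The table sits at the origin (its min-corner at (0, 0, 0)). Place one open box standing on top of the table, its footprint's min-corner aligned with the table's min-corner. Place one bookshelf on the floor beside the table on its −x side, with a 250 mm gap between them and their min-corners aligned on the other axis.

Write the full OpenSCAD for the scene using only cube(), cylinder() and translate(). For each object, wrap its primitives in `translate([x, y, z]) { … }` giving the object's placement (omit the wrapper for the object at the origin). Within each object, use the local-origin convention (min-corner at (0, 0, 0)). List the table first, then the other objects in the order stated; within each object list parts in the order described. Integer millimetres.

translate([0, 0, 706]) cube([921, 791, 32]);
translate([46, 46, 0]) cube([82, 82, 706]);
translate([793, 46, 0]) cube([82, 82, 706]);
translate([46, 663, 0]) cube([82, 82, 706]);
translate([793, 663, 0]) cube([82, 82, 706]);
translate([0, 0, 738]) {
  cube([205, 470, 14]);
  translate([0, 0, 14]) cube([205, 14, 337]);
  translate([0, 456, 14]) cube([205, 14, 337]);
  translate([0, 14, 14]) cube([14, 442, 337]);
  translate([191, 14, 14]) cube([14, 442, 337]);
}
translate([-847, 0, 0]) {
  cube([35, 341, 1628]);
  translate([562, 0, 0]) cube([35, 341, 1628]);
  translate([35, 0, 0]) cube([527, 341, 25]);
  translate([35, 0, 304]) cube([527, 341, 25]);
  translate([35, 0, 608]) cube([527, 341, 25]);
  translate([35, 0, 912]) cube([527, 341, 25]);
  translate([35, 0, 1216]) cube([527, 341, 25]);
  translate([35, 0, 1520]) cube([527, 341, 25]);
}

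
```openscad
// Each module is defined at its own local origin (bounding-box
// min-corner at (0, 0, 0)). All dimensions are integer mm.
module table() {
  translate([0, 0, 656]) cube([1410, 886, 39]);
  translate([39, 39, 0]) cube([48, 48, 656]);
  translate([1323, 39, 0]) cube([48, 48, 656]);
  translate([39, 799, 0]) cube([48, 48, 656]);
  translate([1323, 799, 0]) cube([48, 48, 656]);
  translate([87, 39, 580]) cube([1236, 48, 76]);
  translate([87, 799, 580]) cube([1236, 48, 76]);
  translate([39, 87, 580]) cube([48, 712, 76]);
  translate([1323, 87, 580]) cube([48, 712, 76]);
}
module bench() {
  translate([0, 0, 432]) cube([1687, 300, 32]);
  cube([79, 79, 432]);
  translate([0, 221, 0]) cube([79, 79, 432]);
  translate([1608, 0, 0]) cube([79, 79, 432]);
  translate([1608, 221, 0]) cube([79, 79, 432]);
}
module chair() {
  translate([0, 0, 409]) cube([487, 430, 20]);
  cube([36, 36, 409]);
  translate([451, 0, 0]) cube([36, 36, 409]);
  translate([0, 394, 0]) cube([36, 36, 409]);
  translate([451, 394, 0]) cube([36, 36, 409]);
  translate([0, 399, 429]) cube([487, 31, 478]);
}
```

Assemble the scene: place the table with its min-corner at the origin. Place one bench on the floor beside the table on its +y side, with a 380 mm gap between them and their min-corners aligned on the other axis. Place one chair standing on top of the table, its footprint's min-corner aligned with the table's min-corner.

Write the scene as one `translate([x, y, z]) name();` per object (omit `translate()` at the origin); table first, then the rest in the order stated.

table();
translate([0, 1266, 0]) bench();
translate([0, 0, 695]) chair();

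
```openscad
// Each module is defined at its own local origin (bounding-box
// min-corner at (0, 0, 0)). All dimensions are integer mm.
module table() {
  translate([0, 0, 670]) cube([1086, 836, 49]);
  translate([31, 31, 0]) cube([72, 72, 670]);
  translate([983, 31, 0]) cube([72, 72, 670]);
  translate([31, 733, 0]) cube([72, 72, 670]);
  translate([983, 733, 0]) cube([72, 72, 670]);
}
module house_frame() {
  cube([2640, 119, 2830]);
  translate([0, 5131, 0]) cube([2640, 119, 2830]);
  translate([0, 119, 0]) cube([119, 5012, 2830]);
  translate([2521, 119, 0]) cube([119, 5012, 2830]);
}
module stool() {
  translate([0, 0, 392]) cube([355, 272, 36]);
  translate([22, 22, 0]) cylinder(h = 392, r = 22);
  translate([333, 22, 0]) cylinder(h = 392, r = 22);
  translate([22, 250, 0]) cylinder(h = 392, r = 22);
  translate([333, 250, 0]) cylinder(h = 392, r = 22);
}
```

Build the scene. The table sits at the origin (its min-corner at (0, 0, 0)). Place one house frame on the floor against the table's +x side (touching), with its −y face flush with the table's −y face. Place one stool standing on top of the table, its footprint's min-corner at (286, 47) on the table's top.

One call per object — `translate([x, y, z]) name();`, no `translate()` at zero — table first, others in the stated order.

table();
translate([1086, 0, 0]) house_frame();
translate([286, 47, 719]) stool();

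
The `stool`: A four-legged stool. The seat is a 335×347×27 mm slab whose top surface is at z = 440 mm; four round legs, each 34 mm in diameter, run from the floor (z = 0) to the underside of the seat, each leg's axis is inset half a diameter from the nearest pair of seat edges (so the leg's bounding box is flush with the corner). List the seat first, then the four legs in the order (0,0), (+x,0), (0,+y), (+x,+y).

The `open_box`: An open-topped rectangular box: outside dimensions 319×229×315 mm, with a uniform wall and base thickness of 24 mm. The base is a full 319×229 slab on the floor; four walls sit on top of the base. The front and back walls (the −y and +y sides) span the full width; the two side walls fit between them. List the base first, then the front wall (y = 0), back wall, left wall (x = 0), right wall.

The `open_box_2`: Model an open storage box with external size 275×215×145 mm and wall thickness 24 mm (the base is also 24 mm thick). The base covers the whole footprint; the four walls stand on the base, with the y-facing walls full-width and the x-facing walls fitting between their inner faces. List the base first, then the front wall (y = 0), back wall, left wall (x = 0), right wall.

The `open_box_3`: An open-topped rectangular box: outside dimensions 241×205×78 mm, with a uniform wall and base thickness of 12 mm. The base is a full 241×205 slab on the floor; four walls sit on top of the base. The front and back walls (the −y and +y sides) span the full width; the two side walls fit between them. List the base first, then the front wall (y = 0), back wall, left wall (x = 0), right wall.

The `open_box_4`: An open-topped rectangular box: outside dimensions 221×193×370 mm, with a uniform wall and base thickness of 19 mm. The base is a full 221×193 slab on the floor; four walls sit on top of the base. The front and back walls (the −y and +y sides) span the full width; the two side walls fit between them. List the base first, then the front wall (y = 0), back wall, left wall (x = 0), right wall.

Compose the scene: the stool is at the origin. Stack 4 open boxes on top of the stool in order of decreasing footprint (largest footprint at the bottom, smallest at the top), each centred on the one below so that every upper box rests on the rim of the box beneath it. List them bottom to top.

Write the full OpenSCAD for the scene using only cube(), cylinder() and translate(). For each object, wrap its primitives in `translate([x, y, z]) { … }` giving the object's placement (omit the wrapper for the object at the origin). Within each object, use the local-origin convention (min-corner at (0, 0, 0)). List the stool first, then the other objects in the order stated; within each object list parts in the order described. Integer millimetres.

translate([0, 0, 413]) cube([335, 347, 27]);
translate([17, 17, 0]) cylinder(h = 413, r = 17);
translate([318, 17, 0]) cylinder(h = 413, r = 17);
translate([17, 330, 0]) cylinder(h = 413, r = 17);
translate([318, 330, 0]) cylinder(h = 413, r = 17);
translate([8, 59, 440]) {
  cube([319, 229, 24]);
  translate([0, 0, 24]) cube([319, 24, 291]);
  translate([0, 205, 24]) cube([319, 24, 291]);
  translate([0, 24, 24]) cube([24, 181, 291]);
  translate([295, 24, 24]) cube([24, 181, 291]);
}
translate([30, 66, 755]) {
  cube([275, 215, 24]);
  translate([0, 0, 24]) cube([275, 24, 121]);
  translate([0, 191, 24]) cube([275, 24, 121]);
  translate([0, 24, 24]) cube([24, 167, 121]);
  translate([251, 24, 24]) cube([24, 167, 121]);
}
translate([47, 71, 900]) {
  cube([241, 205, 12]);
  translate([0, 0, 12]) cube([241, 12, 66]);
  translate([0, 193, 12]) cube([241, 12, 66]);
  translate([0, 12, 12]) cube([12, 181, 66]);
  translate([229, 12, 12]) cube([12, 181, 66]);
}
translate([57, 77, 978]) {
  cube([221, 193, 19]);
  translate([0, 0, 19]) cube([221, 19, 351]);
  translate([0, 174, 19]) cube([221, 19, 351]);
  translate([0, 19, 19]) cube([19, 155, 351]);
  translate([202, 19, 19]) cube([19, 155, 351]);
}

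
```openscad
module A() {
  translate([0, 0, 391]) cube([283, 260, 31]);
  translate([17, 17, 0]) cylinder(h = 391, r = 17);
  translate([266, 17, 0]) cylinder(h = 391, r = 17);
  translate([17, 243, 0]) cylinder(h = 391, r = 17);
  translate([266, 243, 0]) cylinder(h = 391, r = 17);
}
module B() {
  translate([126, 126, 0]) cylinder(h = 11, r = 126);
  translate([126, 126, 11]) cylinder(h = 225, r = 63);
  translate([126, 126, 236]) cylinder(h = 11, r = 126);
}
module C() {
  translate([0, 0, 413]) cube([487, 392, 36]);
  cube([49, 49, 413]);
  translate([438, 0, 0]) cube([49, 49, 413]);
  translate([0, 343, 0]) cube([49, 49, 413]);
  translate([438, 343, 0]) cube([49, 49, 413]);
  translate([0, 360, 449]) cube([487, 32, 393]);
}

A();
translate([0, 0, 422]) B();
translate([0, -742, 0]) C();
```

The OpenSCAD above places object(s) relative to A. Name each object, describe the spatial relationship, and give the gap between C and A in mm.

The chair's nearest face is 350 mm from the stool's −y face.

A is a stool. B is a spool. C is a chair. The spool is on top of the stool. The chair is on the floor beside the stool on its −y side. The gap between the chair and the stool is 350 mm.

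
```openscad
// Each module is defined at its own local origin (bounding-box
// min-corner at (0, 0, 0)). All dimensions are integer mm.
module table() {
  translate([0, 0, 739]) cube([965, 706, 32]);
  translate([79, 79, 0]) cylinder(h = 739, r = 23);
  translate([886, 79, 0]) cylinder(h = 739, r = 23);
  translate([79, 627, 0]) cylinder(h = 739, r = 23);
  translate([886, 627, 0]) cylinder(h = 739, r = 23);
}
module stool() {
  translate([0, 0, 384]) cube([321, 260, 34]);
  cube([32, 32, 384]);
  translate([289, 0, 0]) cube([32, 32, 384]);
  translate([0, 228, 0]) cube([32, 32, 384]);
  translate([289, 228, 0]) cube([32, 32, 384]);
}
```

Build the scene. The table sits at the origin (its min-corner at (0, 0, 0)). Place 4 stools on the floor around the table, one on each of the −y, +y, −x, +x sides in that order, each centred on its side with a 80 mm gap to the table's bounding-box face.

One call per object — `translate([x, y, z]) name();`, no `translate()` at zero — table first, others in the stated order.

table();
translate([322, -340, 0]) stool();
translate([322, 786, 0]) stool();
translate([-401, 223, 0]) stool();
translate([1045, 223, 0]) stool();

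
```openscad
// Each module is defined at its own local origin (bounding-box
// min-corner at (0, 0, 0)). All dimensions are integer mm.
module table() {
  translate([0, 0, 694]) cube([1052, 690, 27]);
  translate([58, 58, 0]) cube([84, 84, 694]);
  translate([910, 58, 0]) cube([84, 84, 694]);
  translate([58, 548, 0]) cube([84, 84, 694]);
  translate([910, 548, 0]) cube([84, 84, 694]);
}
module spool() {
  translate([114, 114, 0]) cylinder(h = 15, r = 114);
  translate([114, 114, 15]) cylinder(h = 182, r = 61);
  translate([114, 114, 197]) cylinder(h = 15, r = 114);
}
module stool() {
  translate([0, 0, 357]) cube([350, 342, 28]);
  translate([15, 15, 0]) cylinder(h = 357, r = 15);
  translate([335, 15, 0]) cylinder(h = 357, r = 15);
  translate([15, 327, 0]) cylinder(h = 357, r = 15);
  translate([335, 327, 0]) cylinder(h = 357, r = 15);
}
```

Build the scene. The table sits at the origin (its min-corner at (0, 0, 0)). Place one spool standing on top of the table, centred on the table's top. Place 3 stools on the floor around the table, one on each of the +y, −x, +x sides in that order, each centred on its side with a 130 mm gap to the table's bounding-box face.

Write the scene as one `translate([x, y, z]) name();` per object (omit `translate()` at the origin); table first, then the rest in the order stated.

table();
translate([412, 231, 721]) spool();
translate([351, 820, 0]) stool();
translate([-480, 174, 0]) stool();
translate([1182, 174, 0]) stool();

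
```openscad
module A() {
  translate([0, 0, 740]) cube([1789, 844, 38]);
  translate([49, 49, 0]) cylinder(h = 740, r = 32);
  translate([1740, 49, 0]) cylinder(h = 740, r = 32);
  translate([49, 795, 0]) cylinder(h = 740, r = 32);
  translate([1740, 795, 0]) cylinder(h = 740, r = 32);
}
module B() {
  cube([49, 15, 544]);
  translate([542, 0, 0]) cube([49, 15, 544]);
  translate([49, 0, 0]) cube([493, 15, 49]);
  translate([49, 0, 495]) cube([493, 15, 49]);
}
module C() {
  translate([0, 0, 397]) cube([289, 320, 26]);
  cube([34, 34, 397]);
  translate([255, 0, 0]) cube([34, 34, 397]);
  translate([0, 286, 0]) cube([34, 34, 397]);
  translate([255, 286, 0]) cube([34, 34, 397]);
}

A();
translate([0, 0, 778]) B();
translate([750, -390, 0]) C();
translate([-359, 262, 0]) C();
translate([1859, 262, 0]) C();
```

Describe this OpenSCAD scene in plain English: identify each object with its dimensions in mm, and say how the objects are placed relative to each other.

A is a table: top 1789 mm (x) × 844 mm (y), 38 mm thick, upper face at z = 778 mm, on four round legs of 64 mm diameter, each leg's bounding box inset 17 mm from the nearest pair of top edges, running from z = 0 to the bottom of the top.

B is a rectangular picture frame lying in the x–z plane (depth along y). The opening is 493 mm wide (x) by 446 mm tall (z), surrounded by a border 49 mm wide on all four sides. The frame is 15 mm deep and is made of two full-height vertical stiles with two horizontal rails fitted between them.

C is a simple wooden stool: a rectangular seat 289 mm (x) by 320 mm (y), 26 mm thick, top face at z = 423 mm, on four square legs, each 34×34 mm in cross-section. The legs rest on z = 0, each flush with a corner of the seat.

The picture frame is on top of the table. Three stools sit around the table at the −y, −x, +x sides.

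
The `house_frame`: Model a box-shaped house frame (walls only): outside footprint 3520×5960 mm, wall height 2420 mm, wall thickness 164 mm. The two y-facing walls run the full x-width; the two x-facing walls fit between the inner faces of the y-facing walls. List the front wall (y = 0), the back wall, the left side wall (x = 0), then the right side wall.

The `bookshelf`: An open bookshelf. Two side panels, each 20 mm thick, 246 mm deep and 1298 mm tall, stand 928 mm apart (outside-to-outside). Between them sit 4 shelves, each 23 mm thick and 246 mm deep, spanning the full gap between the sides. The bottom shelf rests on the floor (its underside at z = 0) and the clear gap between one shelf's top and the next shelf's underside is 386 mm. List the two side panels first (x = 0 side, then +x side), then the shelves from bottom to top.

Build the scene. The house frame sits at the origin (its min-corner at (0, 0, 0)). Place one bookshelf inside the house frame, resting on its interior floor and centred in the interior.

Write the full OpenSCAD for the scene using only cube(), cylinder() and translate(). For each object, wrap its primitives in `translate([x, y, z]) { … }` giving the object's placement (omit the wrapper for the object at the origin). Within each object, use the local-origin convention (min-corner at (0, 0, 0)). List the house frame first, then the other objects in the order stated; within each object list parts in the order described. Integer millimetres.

cube([3520, 164, 2420]);
translate([0, 5796, 0]) cube([3520, 164, 2420]);
translate([0, 164, 0]) cube([164, 5632, 2420]);
translate([3356, 164, 0]) cube([164, 5632, 2420]);
translate([1296, 2857, 0]) {
  cube([20, 246, 1298]);
  translate([908, 0, 0]) cube([20, 246, 1298]);
  translate([20, 0, 0]) cube([888, 246, 23]);
  translate([20, 0, 409]) cube([888, 246, 23]);
  translate([20, 0, 818]) cube([888, 246, 23]);
  translate([20, 0, 1227]) cube([888, 246, 23]);
}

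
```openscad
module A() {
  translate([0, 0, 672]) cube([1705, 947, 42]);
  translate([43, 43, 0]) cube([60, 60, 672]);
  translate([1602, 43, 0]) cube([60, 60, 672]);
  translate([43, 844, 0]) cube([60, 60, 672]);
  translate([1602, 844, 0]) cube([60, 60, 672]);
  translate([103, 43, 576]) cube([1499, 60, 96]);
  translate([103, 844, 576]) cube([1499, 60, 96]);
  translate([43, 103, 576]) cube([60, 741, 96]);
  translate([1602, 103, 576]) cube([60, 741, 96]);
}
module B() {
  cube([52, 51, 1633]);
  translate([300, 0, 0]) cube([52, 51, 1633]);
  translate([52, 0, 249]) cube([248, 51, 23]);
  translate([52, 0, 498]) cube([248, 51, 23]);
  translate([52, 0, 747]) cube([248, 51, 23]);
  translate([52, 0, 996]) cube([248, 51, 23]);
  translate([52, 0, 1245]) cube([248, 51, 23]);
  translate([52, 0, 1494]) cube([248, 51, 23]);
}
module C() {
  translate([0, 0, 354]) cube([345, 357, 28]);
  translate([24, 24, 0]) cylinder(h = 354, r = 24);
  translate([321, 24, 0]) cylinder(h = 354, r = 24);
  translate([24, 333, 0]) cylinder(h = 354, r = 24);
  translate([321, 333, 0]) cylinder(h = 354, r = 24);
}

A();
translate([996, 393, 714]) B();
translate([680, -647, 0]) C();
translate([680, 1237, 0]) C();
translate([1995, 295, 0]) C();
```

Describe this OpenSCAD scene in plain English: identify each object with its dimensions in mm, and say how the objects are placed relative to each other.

A is a rectangular dining table. The top is 1705×947×42 mm with its upper surface at z = 714 mm. It stands on four 60×60 mm square legs, each inset 43 mm from the nearest pair of top edges, running from the floor to the underside of the top. Four apron rails, 60 mm thick and 96 mm tall, run between adjacent legs with their top edges flush with the underside of the top and their outer faces flush with the legs' outer faces.

B is a wooden ladder with two side rails of 52×51 mm section and 1633 mm height, set 352 mm apart overall. Between them run 6 rectangular rungs (51 mm deep, 23 mm thick), front faces flush with the rails' −y face. The bottom of the first rung is 249 mm above the floor and each subsequent rung is 249 mm higher than the one below.

C is a four-legged stool. The seat is a 345×357×28 mm slab whose top surface is at z = 382 mm; four round legs, each 48 mm in diameter, run from the floor (z = 0) to the underside of the seat, each leg's axis is inset half a diameter from the nearest pair of seat edges (so the leg's bounding box is flush with the corner).

The ladder is on top of the table. Three stools sit around the table at the −y, +y, +x sides.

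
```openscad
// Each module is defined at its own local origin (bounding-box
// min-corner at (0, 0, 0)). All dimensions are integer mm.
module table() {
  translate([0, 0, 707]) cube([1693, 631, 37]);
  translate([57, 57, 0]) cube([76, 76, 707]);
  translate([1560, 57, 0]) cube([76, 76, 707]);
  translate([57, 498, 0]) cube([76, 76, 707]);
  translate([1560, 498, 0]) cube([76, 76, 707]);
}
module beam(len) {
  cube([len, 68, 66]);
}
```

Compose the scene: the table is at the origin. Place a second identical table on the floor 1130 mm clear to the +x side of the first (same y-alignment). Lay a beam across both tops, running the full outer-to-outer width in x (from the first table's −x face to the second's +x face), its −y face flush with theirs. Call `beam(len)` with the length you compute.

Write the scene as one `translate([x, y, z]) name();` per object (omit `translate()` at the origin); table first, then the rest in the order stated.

table();
translate([2823, 0, 0]) table();
translate([0, 0, 744]) beam(4516);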